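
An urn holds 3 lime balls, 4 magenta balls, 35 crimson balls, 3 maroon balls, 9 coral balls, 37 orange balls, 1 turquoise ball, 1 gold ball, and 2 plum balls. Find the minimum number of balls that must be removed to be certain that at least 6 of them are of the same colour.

The 9 colours are the holes; the balls drawn are the pigeons.
To avoid 6 of any one colour, the worst case takes at most 5 of each colour, or every ball of a colour that has fewer than 5.
That gives 3 + 4 + 5 + 3 + 5 + 5 + 1 + 1 + 2 = 29 balls with no colour reaching 6.
The next ball forces some colour to 6, so 29 + 1 = 30.

30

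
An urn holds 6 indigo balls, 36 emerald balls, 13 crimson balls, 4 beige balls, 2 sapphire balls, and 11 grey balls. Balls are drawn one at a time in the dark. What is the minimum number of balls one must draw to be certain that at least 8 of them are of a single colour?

The 6 colours are the holes; the balls drawn are the pigeons.
To avoid 8 of any one colour, the worst case takes at most 7 of each colour, or every ball of a colour that has fewer than 7.
That gives 6 + 7 + 7 + 4 + 2 + 7 = 33 balls with no colour reaching 8.
The next ball forces some colour to 8, so 33 + 1 = 34.

34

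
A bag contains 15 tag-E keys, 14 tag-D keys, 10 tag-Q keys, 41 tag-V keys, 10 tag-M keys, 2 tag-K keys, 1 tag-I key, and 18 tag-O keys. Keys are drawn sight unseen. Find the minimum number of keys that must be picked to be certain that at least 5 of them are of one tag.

28

By the pigeonhole principle, put each drawn key into a box by tag. The largest draw with every box below 5 takes min(count, 4) from each tag; tags with fewer than 4 contribute all they have.
Σ min(cᵢ, 4) = 4 + 4 + 4 + 4 + 4 + 2 + 1 + 4 = 27.
Draw number 27 + 1 = 28 must push one box to 5.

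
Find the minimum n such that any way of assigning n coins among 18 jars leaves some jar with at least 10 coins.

163

With 162 coins one could put exactly 9 in each of the 18 jars, and no jar would reach 10.
Pigeonhole: one more coin must land in a jar that already has 9, giving it 10.
So 18 × 9 + 1 = 163 coins are required.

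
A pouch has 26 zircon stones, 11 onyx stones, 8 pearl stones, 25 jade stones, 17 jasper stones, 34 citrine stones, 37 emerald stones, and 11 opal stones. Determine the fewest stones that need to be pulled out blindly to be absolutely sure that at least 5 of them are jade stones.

In the worst case for collecting jade stones, every non-jade stone comes out first.
There are 26 + 11 + 8 + 17 + 34 + 37 + 11 = 144 non-jade stones altogether.
After those, each further stone must be jade, so 144 + 5 = 149 draws guarantee 5 jade stones.

149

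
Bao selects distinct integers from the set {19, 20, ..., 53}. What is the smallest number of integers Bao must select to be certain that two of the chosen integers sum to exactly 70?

20

Two chosen integers sum to 70 exactly when both halves of some pair {x, 70−x} with 19 ≤ x ≤ 70−x ≤ 51 are chosen — 16 such pairs.
The remaining 3 elements (those with no distinct partner in range) can never complete a 70-sum, so the worst case takes all of them and one from each pair: 3 + 16 = 19.
By pigeonhole, the 20th integer has to be the second member of some pair, so 19 + 1 = 20.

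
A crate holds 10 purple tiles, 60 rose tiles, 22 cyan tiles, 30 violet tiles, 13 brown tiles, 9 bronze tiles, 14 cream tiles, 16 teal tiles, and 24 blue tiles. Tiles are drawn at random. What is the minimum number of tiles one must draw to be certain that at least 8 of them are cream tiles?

In the worst case for collecting cream tiles, every non-cream tile comes out first.
There are 10 + 60 + 22 + 30 + 13 + 9 + 16 + 24 = 184 non-cream tiles altogether.
After those, each further tile must be cream, so 184 + 8 = 192 draws guarantee 8 cream tiles.

192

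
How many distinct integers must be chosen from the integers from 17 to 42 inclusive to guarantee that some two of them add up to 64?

Group the elements by complementary pair {x, 64−x}: {22,42}, {23,41}, {24,40}, …, giving 10 two-element pairs, the single value 32 (it cannot pair with itself since the integers are distinct), and 5 integers whose partner 64−x falls outside [17,42].
By pigeonhole, treating each of those 16 groups as a pigeonhole, one can pick one integer per group — 16 integers — with no two summing to 64.
The 17th integer lands in an occupied pair, forcing a sum of 64.

17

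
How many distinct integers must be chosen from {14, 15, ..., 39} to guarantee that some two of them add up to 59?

17

Two chosen integers sum to 59 exactly when both halves of some pair {x, 59−x} with 20 ≤ x ≤ 59−x ≤ 39 are chosen — 10 such pairs.
The remaining 6 elements (those with no distinct partner in range) can never complete a 59-sum, so the worst case takes all of them and one from each pair: 6 + 10 = 16.
By pigeonhole, the 17th integer has to be the second member of some pair, so 16 + 1 = 17.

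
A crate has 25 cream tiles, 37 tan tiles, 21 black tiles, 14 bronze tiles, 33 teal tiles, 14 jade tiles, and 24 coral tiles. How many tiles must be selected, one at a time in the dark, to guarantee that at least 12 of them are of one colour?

78

The 7 colours are the holes; the tiles drawn are the pigeons.
To avoid 12 of any one colour, the worst case takes at most 11 of each colour.
That gives 11 + 11 + 11 + 11 + 11 + 11 + 11 = 77 tiles with no colour reaching 12.
The next tile forces some colour to 12, so 77 + 1 = 78.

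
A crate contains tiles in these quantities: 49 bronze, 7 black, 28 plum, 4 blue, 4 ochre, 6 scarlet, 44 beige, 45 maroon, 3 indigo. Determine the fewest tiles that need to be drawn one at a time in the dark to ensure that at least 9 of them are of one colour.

Put each drawn tile into a box by colour. The largest draw with every box below 9 takes min(count, 8) from each colour; colours with fewer than 8 contribute all they have.
Σ min(cᵢ, 8) = 8 + 7 + 8 + 4 + 4 + 6 + 8 + 8 + 3 = 56.
Draw number 56 + 1 = 57 must push one box to 9.

57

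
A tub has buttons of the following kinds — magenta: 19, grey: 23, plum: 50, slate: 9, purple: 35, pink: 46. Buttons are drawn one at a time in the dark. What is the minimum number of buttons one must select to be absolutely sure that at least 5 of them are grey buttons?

164

In the worst case for collecting grey buttons, every non-grey button comes out first.
There are 19 + 50 + 9 + 35 + 46 = 159 non-grey buttons altogether.
After those, each further button must be grey, so 159 + 5 = 164 draws guarantee 5 grey buttons.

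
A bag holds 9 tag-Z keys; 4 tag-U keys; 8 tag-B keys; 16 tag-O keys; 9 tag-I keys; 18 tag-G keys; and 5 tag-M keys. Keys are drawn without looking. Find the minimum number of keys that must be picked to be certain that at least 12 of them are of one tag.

Put each drawn key into a box by tag. The largest draw with every box below 12 takes min(count, 11) from each tag; tags with fewer than 11 contribute all they have.
Σ min(cᵢ, 11) = 9 + 4 + 8 + 11 + 9 + 11 + 5 = 57.
Draw number 57 + 1 = 58 must push one box to 12.

58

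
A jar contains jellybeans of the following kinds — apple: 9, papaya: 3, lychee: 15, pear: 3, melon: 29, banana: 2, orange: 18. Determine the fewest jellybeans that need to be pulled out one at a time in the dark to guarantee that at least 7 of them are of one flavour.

33

Put each drawn jellybean into a box by flavour. The largest draw with every box below 7 takes min(count, 6) from each flavour; flavours with fewer than 6 contribute all they have.
Σ min(cᵢ, 6) = 6 + 3 + 6 + 3 + 6 + 2 + 6 = 32.
Draw number 32 + 1 = 33 must push one box to 7.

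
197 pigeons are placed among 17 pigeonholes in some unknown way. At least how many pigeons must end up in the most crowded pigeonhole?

12

The 17 pigeonholes are the holes and the 197 pigeons are the pigeons.
If every pigeonhole held at most 11 pigeons, the total would be at most 17 × 11 = 187, which is less than 197.
So some pigeonhole holds at least ⌈197/17⌉ = 12 pigeons.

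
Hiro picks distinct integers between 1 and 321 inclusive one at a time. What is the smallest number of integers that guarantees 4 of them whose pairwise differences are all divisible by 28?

85

Integers whose pairwise differences are multiples of 28 are exactly those sharing a remainder mod 28. Pigeonhole: the 28 residue classes mod 28 are the pigeonholes.
With 84 integers one could put 3 in each residue class and have no class reach 4.
The 85th integer pushes some class to 4, so 28·3 + 1 = 85.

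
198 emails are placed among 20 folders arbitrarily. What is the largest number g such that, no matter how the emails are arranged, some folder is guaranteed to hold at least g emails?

By the pigeonhole principle, the 20 folders are the holes and the 198 emails are the pigeons.
If every folder held at most 9 emails, the total would be at most 20 × 9 = 180, which is less than 198.
So some folder holds at least ⌈198/20⌉ = 10 emails.

10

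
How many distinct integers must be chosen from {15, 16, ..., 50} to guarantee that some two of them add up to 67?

Group the elements by complementary pair {x, 67−x}: {17,50}, {18,49}, {19,48}, …, giving 17 two-element pairs and 2 integers whose partner 67−x falls outside [15,50].
Treating each of those 19 groups as a pigeonhole, one can pick one integer per group — 19 integers — with no two summing to 67.
The 20th integer lands in an occupied pair, forcing a sum of 67.

20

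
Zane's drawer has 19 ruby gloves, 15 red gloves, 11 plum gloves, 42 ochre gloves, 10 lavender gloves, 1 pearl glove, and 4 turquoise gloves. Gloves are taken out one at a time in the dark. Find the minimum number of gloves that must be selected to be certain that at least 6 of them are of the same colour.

31

Put each drawn glove into a box by colour. The largest draw with every box below 6 takes min(count, 5) from each colour; colours with fewer than 5 contribute all they have.
Σ min(cᵢ, 5) = 5 + 5 + 5 + 5 + 5 + 1 + 4 = 30.
Draw number 30 + 1 = 31 must push one box to 6.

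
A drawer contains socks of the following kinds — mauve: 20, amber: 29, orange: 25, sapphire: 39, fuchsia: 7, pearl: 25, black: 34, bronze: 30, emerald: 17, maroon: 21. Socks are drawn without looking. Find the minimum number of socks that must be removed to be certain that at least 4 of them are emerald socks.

234

In the worst case for collecting emerald socks, every non-emerald sock comes out first.
There are 20 + 29 + 25 + 39 + 7 + 25 + 34 + 30 + 21 = 230 non-emerald socks altogether.
After those, each further sock must be emerald, so 230 + 4 = 234 draws guarantee 4 emerald socks.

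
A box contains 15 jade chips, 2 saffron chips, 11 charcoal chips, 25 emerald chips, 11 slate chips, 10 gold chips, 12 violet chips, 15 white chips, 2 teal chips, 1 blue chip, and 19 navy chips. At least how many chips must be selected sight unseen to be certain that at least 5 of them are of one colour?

38

By the pigeonhole principle, the 11 colours are the holes; the chips drawn are the pigeons.
To avoid 5 of any one colour, the worst case takes at most 4 of each colour, or every chip of a colour that has fewer than 4.
That gives 4 + 2 + 4 + 4 + 4 + 4 + 4 + 4 + 2 + 1 + 4 = 37 chips with no colour reaching 5.
The next chip forces some colour to 5, so 37 + 1 = 38.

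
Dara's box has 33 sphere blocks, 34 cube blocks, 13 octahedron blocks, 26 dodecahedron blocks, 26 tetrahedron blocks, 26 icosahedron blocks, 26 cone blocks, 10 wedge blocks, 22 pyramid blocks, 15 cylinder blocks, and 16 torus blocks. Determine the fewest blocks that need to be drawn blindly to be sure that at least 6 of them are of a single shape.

Put each drawn block into a box by shape. The largest draw with every box below 6 takes min(count, 5) from each shape.
Σ min(cᵢ, 5) = 5 + 5 + 5 + 5 + 5 + 5 + 5 + 5 + 5 + 5 + 5 = 55.
Draw number 55 + 1 = 56 must push one box to 6.

56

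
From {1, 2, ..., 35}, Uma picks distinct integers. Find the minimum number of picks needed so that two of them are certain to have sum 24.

A set avoiding the sum 24 can contain at most one of each pair {x, 24−x}, plus the 13 elements whose complement lies outside the range or equal to its own complement.
The integers 12, …, 35 (24 of them) are such a set: any two sum to at least 12+13 = 25 > 24.
Any 25th integer completes one of the 11 pairs, so 25 choices force a sum of 24.

25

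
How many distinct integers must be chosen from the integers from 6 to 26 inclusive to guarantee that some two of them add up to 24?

A set avoiding the sum 24 can contain at most one of each pair {x, 24−x}, plus the 9 elements whose complement lies outside the range or equal to its own complement.
The integers 12, …, 26 (15 of them) are such a set: any two sum to at least 12+13 = 25 > 24.
By the pigeonhole principle, any 16th integer completes one of the 6 pairs, so 16 choices force a sum of 24.

16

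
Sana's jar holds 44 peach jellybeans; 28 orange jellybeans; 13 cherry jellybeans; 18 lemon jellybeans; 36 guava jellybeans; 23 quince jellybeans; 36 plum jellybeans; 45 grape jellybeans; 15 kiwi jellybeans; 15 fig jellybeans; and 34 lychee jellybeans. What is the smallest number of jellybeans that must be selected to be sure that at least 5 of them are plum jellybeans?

276

In the worst case for collecting plum jellybeans, every non-plum jellybean comes out first.
There are 44 + 28 + 13 + 18 + 36 + 23 + 45 + 15 + 15 + 34 = 271 non-plum jellybeans altogether.
After those, each further jellybean must be plum, so 271 + 5 = 276 draws guarantee 5 plum jellybeans.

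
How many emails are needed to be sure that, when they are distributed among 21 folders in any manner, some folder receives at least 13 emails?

253

With 252 emails one could put exactly 12 in each of the 21 folders, and no folder would reach 13.
One more email must land in a folder that already has 12, giving it 13.
So 21 × 12 + 1 = 253 emails are required.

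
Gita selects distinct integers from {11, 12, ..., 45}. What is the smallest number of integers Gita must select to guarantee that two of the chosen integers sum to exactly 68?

25

Group the elements by complementary pair {x, 68−x}: {23,45}, {24,44}, {25,43}, …, giving 11 two-element pairs, the single value 34 (it cannot pair with itself since the integers are distinct), and 12 integers whose partner 68−x falls outside [11,45].
Treating each of those 24 groups as a pigeonhole, one can pick one integer per group — 24 integers — with no two summing to 68.
The 25th integer lands in an occupied pair, forcing a sum of 68.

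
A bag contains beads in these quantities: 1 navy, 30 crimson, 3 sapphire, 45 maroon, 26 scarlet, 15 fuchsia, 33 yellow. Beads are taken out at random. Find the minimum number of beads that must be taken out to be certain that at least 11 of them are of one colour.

55

An adversary could hand out at most 10 beads per colour (navy, sapphire run out sooner): 1 + 10 + 3 + 10 + 10 + 10 + 10 = 54 beads and still no colour has 11.
Pigeonhole: one more bead lands in a colour already at 10, so 55 draws are enough and 54 are not.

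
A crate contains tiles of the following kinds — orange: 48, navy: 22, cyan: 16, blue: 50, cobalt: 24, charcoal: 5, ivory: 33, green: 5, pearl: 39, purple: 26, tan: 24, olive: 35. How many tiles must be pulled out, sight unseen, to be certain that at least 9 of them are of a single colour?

91

The 12 colours are the holes; the tiles drawn are the pigeons.
To avoid 9 of any one colour, the worst case takes at most 8 of each colour, or every tile of a colour that has fewer than 8.
That gives 8 + 8 + 8 + 8 + 8 + 5 + 8 + 5 + 8 + 8 + 8 + 8 = 90 tiles with no colour reaching 9.
The next tile forces some colour to 9, so 90 + 1 = 91.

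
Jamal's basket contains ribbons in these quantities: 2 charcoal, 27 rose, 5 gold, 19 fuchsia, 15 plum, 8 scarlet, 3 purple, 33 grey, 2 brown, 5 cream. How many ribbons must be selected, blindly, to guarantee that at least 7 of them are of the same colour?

48

An adversary could hand out at most 6 ribbons per colour (5 colours run out sooner): 2 + 6 + 5 + 6 + 6 + 6 + 3 + 6 + 2 + 5 = 47 ribbons and still no colour has 7.
By pigeonhole, one more ribbon lands in a colour already at 6, so 48 draws are enough and 47 are not.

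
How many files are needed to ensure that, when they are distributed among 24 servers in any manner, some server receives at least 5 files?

With 96 files one could put exactly 4 in each of the 24 servers, and no server would reach 5.
By pigeonhole, one more file must land in a server that already has 4, giving it 5.
So 24 × 4 + 1 = 97 files are required.

97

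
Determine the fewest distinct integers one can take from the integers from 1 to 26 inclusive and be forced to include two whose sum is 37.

19

A set avoiding the sum 37 can contain at most one of each pair {x, 37−x}, plus the 10 elements whose complement lies outside the range.
The integers 1, …, 18 (18 of them) are such a set: any two sum to at least 1+2 = 3 and at most 17+18 = 35 < 37.
Any 19th integer completes one of the 8 pairs, so 19 choices force a sum of 37.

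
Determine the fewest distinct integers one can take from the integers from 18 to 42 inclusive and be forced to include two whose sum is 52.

Group the elements by complementary pair {x, 52−x}: {18,34}, {19,33}, {20,32}, …, giving 8 two-element pairs; the single value 26 (it cannot pair with itself since the integers are distinct); and 8 integers whose partner 52−x falls outside [18,42].
Treating each of those 17 groups as a pigeonhole, one can pick one integer per group — 17 integers — with no two summing to 52.
The 18th integer lands in an occupied pair, forcing a sum of 52.

18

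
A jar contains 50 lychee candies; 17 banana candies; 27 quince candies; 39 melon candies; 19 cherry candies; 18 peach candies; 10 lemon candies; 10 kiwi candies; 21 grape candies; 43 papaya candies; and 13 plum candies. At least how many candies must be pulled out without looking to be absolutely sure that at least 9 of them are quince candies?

In the worst case for collecting quince candies, every non-quince candy comes out first.
There are 50 + 17 + 39 + 19 + 18 + 10 + 10 + 21 + 43 + 13 = 240 non-quince candies altogether.
After those, each further candy must be quince, so 240 + 9 = 249 draws guarantee 9 quince candies.

249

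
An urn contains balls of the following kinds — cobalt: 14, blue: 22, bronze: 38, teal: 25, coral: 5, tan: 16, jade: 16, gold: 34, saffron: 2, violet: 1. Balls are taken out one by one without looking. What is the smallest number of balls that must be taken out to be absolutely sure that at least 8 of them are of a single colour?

By pigeonhole, the 10 colours are the holes; the balls drawn are the pigeons.
To avoid 8 of any one colour, the worst case takes at most 7 of each colour, or every ball of a colour that has fewer than 7.
That gives 7 + 7 + 7 + 7 + 5 + 7 + 7 + 7 + 2 + 1 = 57 balls with no colour reaching 8.
The next ball forces some colour to 8, so 57 + 1 = 58.

58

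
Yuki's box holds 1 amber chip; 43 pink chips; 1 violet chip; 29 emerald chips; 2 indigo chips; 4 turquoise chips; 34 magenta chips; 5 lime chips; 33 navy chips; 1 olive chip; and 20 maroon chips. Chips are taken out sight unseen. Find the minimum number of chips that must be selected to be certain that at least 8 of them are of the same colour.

An adversary could hand out at most 7 chips per colour (6 colours run out sooner): 1 + 7 + 1 + 7 + 2 + 4 + 7 + 5 + 7 + 1 + 7 = 49 chips and still no colour has 8.
Pigeonhole: one more chip lands in a colour already at 7, so 50 draws are enough and 49 are not.

50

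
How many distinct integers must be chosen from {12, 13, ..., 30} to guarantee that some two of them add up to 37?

Group the elements by complementary pair {x, 37−x}: {12,25}, {13,24}, {14,23}, …, giving 7 two-element pairs and 5 integers whose partner 37−x falls outside [12,30].
Pigeonhole: treating each of those 12 groups as a pigeonhole, one can pick one integer per group — 12 integers — with no two summing to 37.
The 13th integer lands in an occupied pair, forcing a sum of 37.

13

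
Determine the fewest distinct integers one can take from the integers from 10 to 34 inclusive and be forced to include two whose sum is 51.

A set avoiding the sum 51 can contain at most one of each pair {x, 51−x}, plus the 7 elements whose complement lies outside the range.
The integers 10, …, 25 (16 of them) are such a set: any two sum to at least 10+11 = 21 and at most 24+25 = 49 < 51.
Any 17th integer completes one of the 9 pairs, so 17 choices force a sum of 51.

17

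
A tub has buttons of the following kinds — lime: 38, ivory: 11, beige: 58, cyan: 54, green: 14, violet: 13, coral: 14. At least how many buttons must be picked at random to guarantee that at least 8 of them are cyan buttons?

156

In the worst case for collecting cyan buttons, every non-cyan button comes out first.
There are 38 + 11 + 58 + 14 + 13 + 14 = 148 non-cyan buttons altogether.
After those, each further button must be cyan, so 148 + 8 = 156 draws guarantee 8 cyan buttons.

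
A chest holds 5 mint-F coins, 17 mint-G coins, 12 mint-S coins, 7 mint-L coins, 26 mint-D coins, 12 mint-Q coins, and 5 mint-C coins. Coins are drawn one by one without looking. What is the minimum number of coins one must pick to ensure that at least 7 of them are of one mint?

41

Put each drawn coin into a box by mint. The largest draw with every box below 7 takes min(count, 6) from each mint; mints with fewer than 6 contribute all they have.
Σ min(cᵢ, 6) = 5 + 6 + 6 + 6 + 6 + 6 + 5 = 40.
Draw number 40 + 1 = 41 must push one box to 7.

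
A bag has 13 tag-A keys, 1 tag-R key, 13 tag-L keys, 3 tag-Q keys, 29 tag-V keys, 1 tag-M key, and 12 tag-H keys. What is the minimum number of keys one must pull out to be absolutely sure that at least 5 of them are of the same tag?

22

Put each drawn key into a box by tag. The largest draw with every box below 5 takes min(count, 4) from each tag; tags with fewer than 4 contribute all they have.
Σ min(cᵢ, 4) = 4 + 1 + 4 + 3 + 4 + 1 + 4 = 21.
Draw number 21 + 1 = 22 must push one box to 5.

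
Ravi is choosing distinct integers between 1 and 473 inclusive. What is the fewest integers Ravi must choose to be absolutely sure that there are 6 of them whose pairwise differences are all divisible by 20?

101

Integers whose pairwise differences are multiples of 20 are exactly those sharing a remainder mod 20. Pigeonhole: the 20 residue classes mod 20 are the pigeonholes.
With 100 integers one could put 5 in each residue class and have no class reach 6.
The 101st integer pushes some class to 6, so 20·5 + 1 = 101.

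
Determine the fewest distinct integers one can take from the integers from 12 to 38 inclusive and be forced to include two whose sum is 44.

A set avoiding the sum 44 can contain at most one of each pair {x, 44−x}, plus the 7 elements whose complement lies outside the range or equal to its own complement.
The integers 22, …, 38 (17 of them) are such a set: any two sum to at least 22+23 = 45 > 44.
By pigeonhole, any 18th integer completes one of the 10 pairs, so 18 choices force a sum of 44.

18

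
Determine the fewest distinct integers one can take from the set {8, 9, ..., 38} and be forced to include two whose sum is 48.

18

A set avoiding the sum 48 can contain at most one of each pair {x, 48−x}, plus the 3 elements whose complement lies outside the range or equal to its own complement.
The integers 8, …, 24 (17 of them) are such a set: any two sum to at least 8+9 = 17 and at most 23+24 = 47 < 48.
By pigeonhole, any 18th integer completes one of the 14 pairs, so 18 choices force a sum of 48.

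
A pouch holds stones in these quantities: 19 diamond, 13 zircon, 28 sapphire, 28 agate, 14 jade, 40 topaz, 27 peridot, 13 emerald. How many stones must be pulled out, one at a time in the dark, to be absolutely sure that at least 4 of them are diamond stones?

In the worst case for collecting diamond stones, every non-diamond stone comes out first.
There are 13 + 28 + 28 + 14 + 40 + 27 + 13 = 163 non-diamond stones altogether.
After those, each further stone must be diamond, so 163 + 4 = 167 draws guarantee 4 diamond stones.

167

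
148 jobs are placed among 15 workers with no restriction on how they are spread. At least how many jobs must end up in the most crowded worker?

10

The 15 workers are the holes and the 148 jobs are the pigeons.
If every worker held at most 9 jobs, the total would be at most 15 × 9 = 135, which is less than 148.
So some worker holds at least ⌈148/15⌉ = 10 jobs.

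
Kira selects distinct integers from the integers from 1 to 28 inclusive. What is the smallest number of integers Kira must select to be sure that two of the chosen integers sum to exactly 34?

Two chosen integers sum to 34 exactly when both halves of some pair {x, 34−x} with 6 ≤ x ≤ 34−x ≤ 28 are chosen — 11 such pairs.
The remaining 6 elements (those with no distinct partner in range) can never complete a 34-sum, so the worst case takes all of them and one from each pair: 6 + 11 = 17.
The 18th integer has to be the second member of some pair, so 17 + 1 = 18.

18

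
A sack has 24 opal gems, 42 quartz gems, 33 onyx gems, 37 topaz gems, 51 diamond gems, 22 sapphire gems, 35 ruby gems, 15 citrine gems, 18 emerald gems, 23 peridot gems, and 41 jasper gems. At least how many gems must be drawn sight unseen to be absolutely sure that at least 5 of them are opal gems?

322

In the worst case for collecting opal gems, every non-opal gem comes out first.
There are 42 + 33 + 37 + 51 + 22 + 35 + 15 + 18 + 23 + 41 = 317 non-opal gems altogether.
After those, each further gem must be opal, so 317 + 5 = 322 draws guarantee 5 opal gems.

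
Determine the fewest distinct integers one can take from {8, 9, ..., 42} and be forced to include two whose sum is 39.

Group the elements by complementary pair {x, 39−x}: {8,31}, {9,30}, {10,29}, …, giving 12 two-element pairs and 11 integers whose partner 39−x falls outside [8,42].
By the pigeonhole principle, treating each of those 23 groups as a pigeonhole, one can pick one integer per group — 23 integers — with no two summing to 39.
The 24th integer lands in an occupied pair, forcing a sum of 39.

24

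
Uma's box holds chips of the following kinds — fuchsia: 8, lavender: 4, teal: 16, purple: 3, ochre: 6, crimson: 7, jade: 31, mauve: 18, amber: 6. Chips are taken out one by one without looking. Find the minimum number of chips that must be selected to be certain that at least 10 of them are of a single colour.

62

An adversary could hand out at most 9 chips per colour (6 colours run out sooner): 8 + 4 + 9 + 3 + 6 + 7 + 9 + 9 + 6 = 61 chips and still no colour has 10.
Pigeonhole: one more chip lands in a colour already at 9, so 62 draws are enough and 61 are not.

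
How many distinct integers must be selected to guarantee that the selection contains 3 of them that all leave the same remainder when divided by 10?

By pigeonhole, the 10 residue classes mod 10 are the pigeonholes.
With 20 integers one could put 2 in each residue class and have no class reach 3.
The 21st integer pushes some class to 3, so 10·2 + 1 = 21.

21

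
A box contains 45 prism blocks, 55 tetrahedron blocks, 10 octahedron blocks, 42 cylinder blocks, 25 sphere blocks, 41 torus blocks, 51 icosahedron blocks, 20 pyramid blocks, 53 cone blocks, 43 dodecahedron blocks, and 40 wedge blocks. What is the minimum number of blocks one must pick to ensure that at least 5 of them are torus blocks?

389

In the worst case for collecting torus blocks, every non-torus block comes out first.
There are 45 + 55 + 10 + 42 + 25 + 51 + 20 + 53 + 43 + 40 = 384 non-torus blocks altogether.
After those, each further block must be torus, so 384 + 5 = 389 draws guarantee 5 torus blocks.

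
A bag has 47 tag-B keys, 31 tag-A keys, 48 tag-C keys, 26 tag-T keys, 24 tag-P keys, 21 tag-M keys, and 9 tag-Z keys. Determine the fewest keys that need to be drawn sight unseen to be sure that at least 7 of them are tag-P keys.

189

In the worst case for collecting tag-P keys, every non-tag-P key comes out first.
There are 47 + 31 + 48 + 26 + 21 + 9 = 182 non-tag-P keys altogether.
After those, each further key must be tag-P, so 182 + 7 = 189 draws guarantee 7 tag-P keys.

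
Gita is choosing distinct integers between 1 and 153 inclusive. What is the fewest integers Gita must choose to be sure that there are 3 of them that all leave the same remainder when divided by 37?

Pigeonhole: the 37 residue classes mod 37 are the pigeonholes.
With 74 integers one could put 2 in each residue class and have no class reach 3.
The 75th integer pushes some class to 3, so 37·2 + 1 = 75.

75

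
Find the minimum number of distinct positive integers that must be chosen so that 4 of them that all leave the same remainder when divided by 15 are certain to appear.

46

Pigeonhole: the 15 residue classes mod 15 are the pigeonholes.
With 45 integers one could put 3 in each residue class and have no class reach 4.
The 46th integer pushes some class to 4, so 15·3 + 1 = 46.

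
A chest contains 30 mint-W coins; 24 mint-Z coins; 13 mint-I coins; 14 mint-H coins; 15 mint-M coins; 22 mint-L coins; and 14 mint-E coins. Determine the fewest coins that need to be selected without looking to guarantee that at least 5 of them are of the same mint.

29

The 7 mints are the holes; the coins drawn are the pigeons.
To avoid 5 of any one mint, the worst case takes at most 4 of each mint.
That gives 4 + 4 + 4 + 4 + 4 + 4 + 4 = 28 coins with no mint reaching 5.
The next coin forces some mint to 5, so 28 + 1 = 29.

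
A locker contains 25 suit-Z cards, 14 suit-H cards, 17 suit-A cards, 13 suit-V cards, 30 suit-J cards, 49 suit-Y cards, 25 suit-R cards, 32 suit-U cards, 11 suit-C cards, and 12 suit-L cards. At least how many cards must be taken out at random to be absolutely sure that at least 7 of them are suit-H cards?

221

In the worst case for collecting suit-H cards, every non-suit-H card comes out first.
There are 25 + 17 + 13 + 30 + 49 + 25 + 32 + 11 + 12 = 214 non-suit-H cards altogether.
After those, each further card must be suit-H, so 214 + 7 = 221 draws guarantee 7 suit-H cards.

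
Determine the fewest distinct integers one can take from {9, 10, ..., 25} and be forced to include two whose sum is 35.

10

Two chosen integers sum to 35 exactly when both halves of some pair {x, 35−x} with 10 ≤ x ≤ 35−x ≤ 25 are chosen — 8 such pairs.
The remaining 1 element (those with no distinct partner in range) can never complete a 35-sum, so the worst case takes all of them and one from each pair: 1 + 8 = 9.
By the pigeonhole principle, the 10th integer has to be the second member of some pair, so 9 + 1 = 10.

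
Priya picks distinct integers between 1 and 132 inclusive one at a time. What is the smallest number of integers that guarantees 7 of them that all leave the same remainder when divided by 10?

The 10 residue classes mod 10 are the pigeonholes.
With 60 integers one could put 6 in each residue class and have no class reach 7.
The 61st integer pushes some class to 7, so 10·6 + 1 = 61.

61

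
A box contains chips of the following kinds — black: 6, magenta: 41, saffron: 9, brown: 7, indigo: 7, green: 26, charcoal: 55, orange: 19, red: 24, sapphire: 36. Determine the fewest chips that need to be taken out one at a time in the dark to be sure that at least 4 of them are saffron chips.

225

In the worst case for collecting saffron chips, every non-saffron chip comes out first.
There are 6 + 41 + 7 + 7 + 26 + 55 + 19 + 24 + 36 = 221 non-saffron chips altogether.
After those, each further chip must be saffron, so 221 + 4 = 225 draws guarantee 4 saffron chips.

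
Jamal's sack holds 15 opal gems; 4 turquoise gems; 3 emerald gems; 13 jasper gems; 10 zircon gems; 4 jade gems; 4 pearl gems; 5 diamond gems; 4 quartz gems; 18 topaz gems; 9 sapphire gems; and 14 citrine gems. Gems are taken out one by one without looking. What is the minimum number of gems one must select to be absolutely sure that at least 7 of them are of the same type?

61

By pigeonhole, the 12 types are the holes; the gems drawn are the pigeons.
To avoid 7 of any one type, the worst case takes at most 6 of each type, or every gem of a type that has fewer than 6.
That gives 6 + 4 + 3 + 6 + 6 + 4 + 4 + 5 + 4 + 6 + 6 + 6 = 60 gems with no type reaching 7.
The next gem forces some type to 7, so 60 + 1 = 61.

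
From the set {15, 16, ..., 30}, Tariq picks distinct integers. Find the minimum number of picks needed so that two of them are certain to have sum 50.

12

A set avoiding the sum 50 can contain at most one of each pair {x, 50−x}, plus the 6 elements whose complement lies outside the range or equal to its own complement.
The integers 15, …, 25 (11 of them) are such a set: any two sum to at least 15+16 = 31 and at most 24+25 = 49 < 50.
Any 12th integer completes one of the 5 pairs, so 12 choices force a sum of 50.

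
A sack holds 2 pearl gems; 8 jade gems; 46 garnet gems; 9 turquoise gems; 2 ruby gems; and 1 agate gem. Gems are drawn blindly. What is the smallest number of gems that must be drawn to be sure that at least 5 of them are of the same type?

By pigeonhole, put each drawn gem into a box by type. The largest draw with every box below 5 takes min(count, 4) from each type; types with fewer than 4 contribute all they have.
Σ min(cᵢ, 4) = 2 + 4 + 4 + 4 + 2 + 1 = 17.
Draw number 17 + 1 = 18 must push one box to 5.

18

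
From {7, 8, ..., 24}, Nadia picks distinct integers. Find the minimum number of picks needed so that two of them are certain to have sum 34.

12

Two chosen integers sum to 34 exactly when both halves of some pair {x, 34−x} with 10 ≤ x ≤ 34−x ≤ 24 are chosen — 7 such pairs.
The remaining 4 elements (those with no distinct partner in range) can never complete a 34-sum, so the worst case takes all of them and one from each pair: 4 + 7 = 11.
The 12th integer has to be the second member of some pair, so 11 + 1 = 12.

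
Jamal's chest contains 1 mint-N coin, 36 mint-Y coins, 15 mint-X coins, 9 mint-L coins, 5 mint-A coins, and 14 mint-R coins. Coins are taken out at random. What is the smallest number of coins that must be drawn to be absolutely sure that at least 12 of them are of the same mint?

49

By pigeonhole, put each drawn coin into a box by mint. The largest draw with every box below 12 takes min(count, 11) from each mint; mints with fewer than 11 contribute all they have.
Σ min(cᵢ, 11) = 1 + 11 + 11 + 9 + 5 + 11 = 48.
Draw number 48 + 1 = 49 must push one box to 12.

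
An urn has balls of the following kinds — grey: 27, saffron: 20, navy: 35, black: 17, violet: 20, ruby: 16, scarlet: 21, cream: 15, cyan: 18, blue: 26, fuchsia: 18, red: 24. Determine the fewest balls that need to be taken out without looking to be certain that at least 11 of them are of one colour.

Pigeonhole: put each drawn ball into a box by colour. The largest draw with every box below 11 takes min(count, 10) from each colour.
Σ min(cᵢ, 10) = 10 + 10 + 10 + 10 + 10 + 10 + 10 + 10 + 10 + 10 + 10 + 10 = 120.
Draw number 120 + 1 = 121 must push one box to 11.

121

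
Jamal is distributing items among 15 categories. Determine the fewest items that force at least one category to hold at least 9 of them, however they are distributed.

With 120 items one could put exactly 8 in each of the 15 categories, and no category would reach 9.
By pigeonhole, one more item must land in a category that already has 8, giving it 9.
So 15 × 8 + 1 = 121 items are required.

121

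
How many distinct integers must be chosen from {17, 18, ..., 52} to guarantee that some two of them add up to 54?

27

Two chosen integers sum to 54 exactly when both halves of some pair {x, 54−x} with 17 ≤ x ≤ 54−x ≤ 37 are chosen — 10 such pairs.
The remaining 16 elements (those with no distinct partner in range) can never complete a 54-sum, so the worst case takes all of them and one from each pair: 16 + 10 = 26.
The 27th integer has to be the second member of some pair, so 26 + 1 = 27.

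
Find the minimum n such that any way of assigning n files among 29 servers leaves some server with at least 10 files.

With 261 files one could put exactly 9 in each of the 29 servers, and no server would reach 10.
One more file must land in a server that already has 9, giving it 10.
So 29 × 9 + 1 = 262 files are required.

262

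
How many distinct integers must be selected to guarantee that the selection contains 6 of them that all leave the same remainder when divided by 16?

81

The 16 residue classes mod 16 are the pigeonholes.
With 80 integers one could put 5 in each residue class and have no class reach 6.
The 81st integer pushes some class to 6, so 16·5 + 1 = 81.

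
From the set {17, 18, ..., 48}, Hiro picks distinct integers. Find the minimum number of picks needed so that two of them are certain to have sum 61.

19

Two chosen integers sum to 61 exactly when both halves of some pair {x, 61−x} with 17 ≤ x ≤ 61−x ≤ 44 are chosen — 14 such pairs.
The remaining 4 elements (those with no distinct partner in range) can never complete a 61-sum, so the worst case takes all of them and one from each pair: 4 + 14 = 18.
By the pigeonhole principle, the 19th integer has to be the second member of some pair, so 18 + 1 = 19.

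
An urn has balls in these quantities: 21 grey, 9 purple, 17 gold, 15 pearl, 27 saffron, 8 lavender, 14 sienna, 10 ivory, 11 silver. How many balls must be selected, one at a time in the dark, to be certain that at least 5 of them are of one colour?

Put each drawn ball into a box by colour. The largest draw with every box below 5 takes min(count, 4) from each colour.
Σ min(cᵢ, 4) = 4 + 4 + 4 + 4 + 4 + 4 + 4 + 4 + 4 = 36.
Draw number 36 + 1 = 37 must push one box to 5.

37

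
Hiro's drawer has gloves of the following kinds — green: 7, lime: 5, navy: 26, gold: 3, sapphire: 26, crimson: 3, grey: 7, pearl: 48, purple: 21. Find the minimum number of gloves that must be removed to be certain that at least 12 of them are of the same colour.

70

An adversary could hand out at most 11 gloves per colour (5 colours run out sooner): 7 + 5 + 11 + 3 + 11 + 3 + 7 + 11 + 11 = 69 gloves and still no colour has 12.
By pigeonhole, one more glove lands in a colour already at 11, so 70 draws are enough and 69 are not.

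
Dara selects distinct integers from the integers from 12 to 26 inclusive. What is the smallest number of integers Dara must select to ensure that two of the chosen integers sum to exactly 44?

Two chosen integers sum to 44 exactly when both halves of some pair {x, 44−x} with 18 ≤ x ≤ 44−x ≤ 26 are chosen — 4 such pairs.
The remaining 7 elements (those with no distinct partner in range) can never complete a 44-sum, so the worst case takes all of them and one from each pair: 7 + 4 = 11.
By the pigeonhole principle, the 12th integer has to be the second member of some pair, so 11 + 1 = 12.

12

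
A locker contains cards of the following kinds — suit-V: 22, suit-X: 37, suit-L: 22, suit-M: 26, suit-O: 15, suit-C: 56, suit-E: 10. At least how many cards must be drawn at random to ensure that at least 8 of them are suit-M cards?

170

In the worst case for collecting suit-M cards, every non-suit-M card comes out first.
There are 22 + 37 + 22 + 15 + 56 + 10 = 162 non-suit-M cards altogether.
After those, each further card must be suit-M, so 162 + 8 = 170 draws guarantee 8 suit-M cards.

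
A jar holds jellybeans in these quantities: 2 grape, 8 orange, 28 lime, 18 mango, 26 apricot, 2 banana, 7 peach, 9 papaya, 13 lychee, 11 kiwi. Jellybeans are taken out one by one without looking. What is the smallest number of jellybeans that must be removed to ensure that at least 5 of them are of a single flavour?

Pigeonhole: put each drawn jellybean into a box by flavour. The largest draw with every box below 5 takes min(count, 4) from each flavour; flavours with fewer than 4 contribute all they have.
Σ min(cᵢ, 4) = 2 + 4 + 4 + 4 + 4 + 2 + 4 + 4 + 4 + 4 = 36.
Draw number 36 + 1 = 37 must push one box to 5.

37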